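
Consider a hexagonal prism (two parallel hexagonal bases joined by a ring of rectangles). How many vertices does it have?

A prism on an n-gon has two n-gon bases and n rectangular sides: V = 2·6 = 12, E = 3·6 = 18, F = 6 + 2 = 8.

12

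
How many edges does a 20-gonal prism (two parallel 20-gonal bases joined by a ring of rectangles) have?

A prism on an n-gon has two n-gon bases and n rectangular sides: V = 2·20 = 40, E = 3·20 = 60, F = 20 + 2 = 22.

60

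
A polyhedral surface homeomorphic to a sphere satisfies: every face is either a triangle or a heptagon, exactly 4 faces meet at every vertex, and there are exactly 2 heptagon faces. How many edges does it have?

Let x be the number of triangles; then F = 2 + x.
Edge–face incidences: 2E = 7·2 + 3·x = 14 + 3x.
Every vertex has degree 4, so 4V = 2E.
Euler: V − E + F = 2 ⇒ (2E)/4 − E + (2 + x) = 2.
Multiply by 8: 2·(2E) − 4·(2E) + 8·(2 + x) = 16, i.e. 16 + 8x − 2·(14 + 3x) = 16.
Collecting terms: 2x − 12 = 16, so 2x = 28, so x = 14.
Then 2E = 14 + 3·14 = 56, so E = 28, V = 2E/4 = 14, F = 2 + 14 = 16.

28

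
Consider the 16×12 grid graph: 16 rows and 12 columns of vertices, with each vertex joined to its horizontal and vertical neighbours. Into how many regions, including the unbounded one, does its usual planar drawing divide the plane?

166

The grid has V = 16·12 = 192 vertices and E = 16·11 + 12·15 = 356 edges.
F = 2 − V + E = 2 − 192 + 356 = 166.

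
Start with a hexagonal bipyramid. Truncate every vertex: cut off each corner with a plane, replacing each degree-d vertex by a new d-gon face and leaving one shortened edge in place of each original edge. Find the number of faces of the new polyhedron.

The base solid has V = 8, E = 18, F = 12.
Truncation replaces each original edge-end by a new vertex, so V′ = 2E = 36.
Each original edge survives, and each old vertex of degree d contributes d new edges; summing degrees gives Σd = 2E, so E′ = E + 2E = 3E = 54.
Each original face survives and each original vertex becomes one new face: F′ = F + V = 20.

20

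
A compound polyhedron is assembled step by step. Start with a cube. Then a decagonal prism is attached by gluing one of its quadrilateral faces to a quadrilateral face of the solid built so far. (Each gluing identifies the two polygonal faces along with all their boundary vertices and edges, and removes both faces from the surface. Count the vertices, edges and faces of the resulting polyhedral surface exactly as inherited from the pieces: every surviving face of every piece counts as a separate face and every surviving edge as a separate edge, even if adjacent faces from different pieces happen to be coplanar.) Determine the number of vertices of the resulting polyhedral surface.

A cube: V=8, E=12, F=6.
Attach a decagonal prism (V=20, E=30, F=12) along a 4-gon: merge 4 vertices and 4 edges, delete both glued faces → V=24, E=38, F=16.
Check: V − E + F = 24 − 38 + 16 = 2.

24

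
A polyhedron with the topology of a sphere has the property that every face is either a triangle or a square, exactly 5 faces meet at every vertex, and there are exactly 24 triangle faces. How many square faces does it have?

Let x be the number of squares; then F = 24 + x.
Edge–face incidences: 2E = 3·24 + 4·x = 72 + 4x.
Every vertex has degree 5, so 5V = 2E.
Euler: V − E + F = 2 ⇒ (2E)/5 − E + (24 + x) = 2.
Multiply by 10: 2·(2E) − 5·(2E) + 10·(24 + x) = 20, i.e. 240 + 10x − 3·(72 + 4x) = 20.
Collecting terms: −2x + 24 = 20, so −2x = −4, so x = 2.
Then 2E = 72 + 4·2 = 80, so E = 40, V = 2E/5 = 16, F = 24 + 2 = 26.

2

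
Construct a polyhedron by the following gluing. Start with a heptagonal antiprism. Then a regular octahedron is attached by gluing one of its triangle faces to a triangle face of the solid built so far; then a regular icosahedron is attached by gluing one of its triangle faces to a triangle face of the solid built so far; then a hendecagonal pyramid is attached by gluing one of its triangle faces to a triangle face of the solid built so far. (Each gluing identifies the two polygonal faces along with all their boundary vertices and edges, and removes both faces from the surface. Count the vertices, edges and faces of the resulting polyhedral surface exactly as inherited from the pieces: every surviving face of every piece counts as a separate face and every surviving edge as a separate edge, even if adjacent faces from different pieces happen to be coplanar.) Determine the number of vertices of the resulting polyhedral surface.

A heptagonal antiprism: V=14, E=28, F=16.
Attach a regular octahedron (V=6, E=12, F=8) along a 3-gon: merge 3 vertices and 3 edges, delete both glued faces → V=17, E=37, F=22.
Attach a regular icosahedron (V=12, E=30, F=20) along a 3-gon: merge 3 vertices and 3 edges, delete both glued faces → V=26, E=64, F=40.
Attach a hendecagonal pyramid (V=12, E=22, F=12) along a 3-gon: merge 3 vertices and 3 edges, delete both glued faces → V=35, E=83, F=50.
Check: V − E + F = 35 − 83 + 50 = 2.

35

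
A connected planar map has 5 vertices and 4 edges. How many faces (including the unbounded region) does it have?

1

Euler's formula for a connected plane graph: V − E + F = 2, so F = 2 − 5 + 4 = 1.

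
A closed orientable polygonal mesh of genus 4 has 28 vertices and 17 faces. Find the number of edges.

51

For a closed orientable surface of genus 4, χ = 2 − 2·4 = -6.
E = V + F − (-6) = 28 + 17 − (-6) = 51.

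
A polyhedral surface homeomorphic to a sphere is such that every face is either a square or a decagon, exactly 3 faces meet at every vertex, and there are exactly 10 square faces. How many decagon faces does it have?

2

Let x be the number of decagons; then F = 10 + x.
Edge–face incidences: 2E = 4·10 + 10·x = 40 + 10x.
Every vertex has degree 3, so 3V = 2E.
Euler: V − E + F = 2 ⇒ (2E)/3 − E + (10 + x) = 2.
Multiply by 6: 2·(2E) − 3·(2E) + 6·(10 + x) = 12, i.e. 60 + 6x − (40 + 10x) = 12.
Collecting terms: −4x + 20 = 12, so −4x = −8, so x = 2.
Then 2E = 40 + 10·2 = 60, so E = 30, V = 2E/3 = 20, F = 10 + 2 = 12.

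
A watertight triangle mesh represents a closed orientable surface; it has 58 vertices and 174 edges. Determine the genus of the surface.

Every face is a triangle and each edge borders two faces, so 3F = 2·174, giving F = 116.
χ = V − E + F = 58 − 174 + 116 = 0.
For a closed orientable surface χ = 2 − 2g, so g = (2 − (0))/2 = 1.

1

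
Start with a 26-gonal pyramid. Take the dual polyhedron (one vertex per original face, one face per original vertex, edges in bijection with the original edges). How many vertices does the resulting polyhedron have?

27

The base solid has V = 27, E = 52, F = 27.
The dual swaps V and F and preserves E: V′ = F = 27, E′ = E = 52, F′ = V = 27.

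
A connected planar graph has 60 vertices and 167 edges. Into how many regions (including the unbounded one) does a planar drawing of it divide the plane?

109

Euler's formula for a connected plane graph: V − E + F = 2, so F = 2 − 60 + 167 = 109.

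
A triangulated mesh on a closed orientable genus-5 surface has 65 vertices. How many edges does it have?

219

χ = 2 − 2·5 = -8, and every face is a triangle so 3F = 2E.
V − E + F = -8 with E = 3F/2 gives 65 − (3/2 − 1)·F = -8, so F = 146 and E = 219.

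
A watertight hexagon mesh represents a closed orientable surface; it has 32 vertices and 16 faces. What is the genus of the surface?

1

Every face is a hexagon, so 2E = 6·16 = 96, giving E = 48.
χ = V − E + F = 32 − 48 + 16 = 0.
For a closed orientable surface χ = 2 − 2g, so g = (2 − (0))/2 = 1.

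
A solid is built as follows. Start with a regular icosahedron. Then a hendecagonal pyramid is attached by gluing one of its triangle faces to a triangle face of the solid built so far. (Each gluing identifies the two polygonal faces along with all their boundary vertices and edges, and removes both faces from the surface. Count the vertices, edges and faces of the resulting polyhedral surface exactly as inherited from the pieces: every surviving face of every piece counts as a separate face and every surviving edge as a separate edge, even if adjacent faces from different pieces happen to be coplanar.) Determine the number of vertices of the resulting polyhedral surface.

21

A regular icosahedron: V=12, E=30, F=20.
Attach a hendecagonal pyramid (V=12, E=22, F=12) along a 3-gon: merge 3 vertices and 3 edges, delete both glued faces → V=21, E=49, F=30.
Check: V − E + F = 21 − 49 + 30 = 2.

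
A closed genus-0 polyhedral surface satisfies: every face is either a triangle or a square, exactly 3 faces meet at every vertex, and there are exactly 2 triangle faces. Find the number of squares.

Let x be the number of squares; then F = 2 + x.
Edge–face incidences: 2E = 3·2 + 4·x = 6 + 4x.
Every vertex has degree 3, so 3V = 2E.
Euler: V − E + F = 2 ⇒ (2E)/3 − E + (2 + x) = 2.
Multiply by 6: 2·(2E) − 3·(2E) + 6·(2 + x) = 12, i.e. 12 + 6x − (6 + 4x) = 12.
Collecting terms: 2x + 6 = 12, so 2x = 6, so x = 3.
Then 2E = 6 + 4·3 = 18, so E = 9, V = 2E/3 = 6, F = 2 + 3 = 5.

3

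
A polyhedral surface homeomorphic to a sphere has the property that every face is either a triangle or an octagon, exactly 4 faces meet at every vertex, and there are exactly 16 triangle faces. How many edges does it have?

Let x be the number of octagons; then F = 16 + x.
Edge–face incidences: 2E = 3·16 + 8·x = 48 + 8x.
Every vertex has degree 4, so 4V = 2E.
Euler: V − E + F = 2 ⇒ (2E)/4 − E + (16 + x) = 2.
Multiply by 8: 2·(2E) − 4·(2E) + 8·(16 + x) = 16, i.e. 128 + 8x − 2·(48 + 8x) = 16.
Collecting terms: −8x + 32 = 16, so −8x = −16, so x = 2.
Then 2E = 48 + 8·2 = 64, so E = 32, V = 2E/4 = 16, F = 16 + 2 = 18.

32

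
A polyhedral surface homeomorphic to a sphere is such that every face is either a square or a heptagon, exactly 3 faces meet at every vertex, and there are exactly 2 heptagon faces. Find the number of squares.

Let x be the number of squares; then F = 2 + x.
Edge–face incidences: 2E = 7·2 + 4·x = 14 + 4x.
Every vertex has degree 3, so 3V = 2E.
Euler: V − E + F = 2 ⇒ (2E)/3 − E + (2 + x) = 2.
Multiply by 6: 2·(2E) − 3·(2E) + 6·(2 + x) = 12, i.e. 12 + 6x − (14 + 4x) = 12.
Collecting terms: 2x − 2 = 12, so 2x = 14, so x = 7.
Then 2E = 14 + 4·7 = 42, so E = 21, V = 2E/3 = 14, F = 2 + 7 = 9.

7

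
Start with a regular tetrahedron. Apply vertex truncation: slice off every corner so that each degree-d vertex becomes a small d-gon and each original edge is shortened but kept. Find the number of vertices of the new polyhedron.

The base solid has V = 4, E = 6, F = 4.
Truncation replaces each original edge-end by a new vertex, so V′ = 2E = 12.
Each original edge survives, and each old vertex of degree d contributes d new edges; summing degrees gives Σd = 2E, so E′ = E + 2E = 3E = 18.
Each original face survives and each original vertex becomes one new face: F′ = F + V = 8.

12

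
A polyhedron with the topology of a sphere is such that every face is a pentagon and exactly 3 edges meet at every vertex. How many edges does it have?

30

Each face has 5 edges and each edge borders two faces, so 2E = 5F.
Each vertex has degree 3, so 3V = 2E and hence V = 5F/3.
Euler: V − E + F = 2 ⇒ (5F/3) − (5F/2) + F = 2.
Multiply by 6: (10 − 15 + 6)F = 12, i.e. 1F = 12.
So F = 12, E = 5·12/2 = 30, V = 5·12/3 = 20.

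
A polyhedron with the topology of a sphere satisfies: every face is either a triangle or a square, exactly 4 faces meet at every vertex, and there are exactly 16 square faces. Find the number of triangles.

Let x be the number of triangles; then F = 16 + x.
Edge–face incidences: 2E = 4·16 + 3·x = 64 + 3x.
Every vertex has degree 4, so 4V = 2E.
Euler: V − E + F = 2 ⇒ (2E)/4 − E + (16 + x) = 2.
Multiply by 8: 2·(2E) − 4·(2E) + 8·(16 + x) = 16, i.e. 128 + 8x − 2·(64 + 3x) = 16.
Collecting terms: 2x = 16, so x = 8.
Then 2E = 64 + 3·8 = 88, so E = 44, V = 2E/4 = 22, F = 16 + 8 = 24.

8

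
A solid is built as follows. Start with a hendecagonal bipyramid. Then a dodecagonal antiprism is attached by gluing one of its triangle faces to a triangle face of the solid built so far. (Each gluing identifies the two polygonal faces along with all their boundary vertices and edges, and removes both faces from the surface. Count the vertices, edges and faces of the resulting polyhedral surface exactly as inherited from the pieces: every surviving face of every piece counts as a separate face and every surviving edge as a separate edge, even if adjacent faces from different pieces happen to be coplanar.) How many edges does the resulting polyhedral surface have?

78

A hendecagonal bipyramid: V=13, E=33, F=22.
Attach a dodecagonal antiprism (V=24, E=48, F=26) along a 3-gon: merge 3 vertices and 3 edges, delete both glued faces → V=34, E=78, F=46.
Check: V − E + F = 34 − 78 + 46 = 2.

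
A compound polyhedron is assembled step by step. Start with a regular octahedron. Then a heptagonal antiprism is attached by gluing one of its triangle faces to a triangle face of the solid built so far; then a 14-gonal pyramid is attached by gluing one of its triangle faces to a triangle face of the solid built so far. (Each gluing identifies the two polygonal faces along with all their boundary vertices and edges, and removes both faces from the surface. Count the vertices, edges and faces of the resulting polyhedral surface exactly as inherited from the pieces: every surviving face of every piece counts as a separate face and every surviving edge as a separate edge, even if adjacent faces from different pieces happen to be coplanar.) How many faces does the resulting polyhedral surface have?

35

A regular octahedron: V=6, E=12, F=8.
Attach a heptagonal antiprism (V=14, E=28, F=16) along a 3-gon: merge 3 vertices and 3 edges, delete both glued faces → V=17, E=37, F=22.
Attach a 14-gonal pyramid (V=15, E=28, F=15) along a 3-gon: merge 3 vertices and 3 edges, delete both glued faces → V=29, E=62, F=35.
Check: V − E + F = 29 − 62 + 35 = 2.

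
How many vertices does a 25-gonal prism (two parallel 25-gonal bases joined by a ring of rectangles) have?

50

A prism on an n-gon has two n-gon bases and n rectangular sides: V = 2·25 = 50, E = 3·25 = 75, F = 25 + 2 = 27.
Check: V − E + F = 50 − 75 + 27 = 2.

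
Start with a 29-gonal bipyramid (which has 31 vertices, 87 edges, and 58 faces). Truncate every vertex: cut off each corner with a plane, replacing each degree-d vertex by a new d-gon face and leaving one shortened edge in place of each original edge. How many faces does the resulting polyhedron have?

89

Truncation replaces each original edge-end by a new vertex, so V′ = 2E = 174.
Each original edge survives, and each old vertex of degree d contributes d new edges; summing degrees gives Σd = 2E, so E′ = E + 2E = 3E = 261.
Each original face survives and each original vertex becomes one new face: F′ = F + V = 89.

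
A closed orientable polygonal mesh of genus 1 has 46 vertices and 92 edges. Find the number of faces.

46

For a closed orientable surface of genus 1, χ = 2 − 2·1 = 0.
F = 0 − V + E = 0 − 46 + 92 = 46.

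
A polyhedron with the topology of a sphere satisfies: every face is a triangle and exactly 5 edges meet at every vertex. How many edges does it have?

30

Each face has 3 edges and each edge borders two faces, so 2E = 3F.
Each vertex has degree 5, so 5V = 2E and hence V = 3F/5.
Euler: V − E + F = 2 ⇒ (3F/5) − (3F/2) + F = 2.
Multiply by 10: (6 − 15 + 10)F = 20, i.e. 1F = 20.
So F = 20, E = 3·20/2 = 30, V = 3·20/5 = 12.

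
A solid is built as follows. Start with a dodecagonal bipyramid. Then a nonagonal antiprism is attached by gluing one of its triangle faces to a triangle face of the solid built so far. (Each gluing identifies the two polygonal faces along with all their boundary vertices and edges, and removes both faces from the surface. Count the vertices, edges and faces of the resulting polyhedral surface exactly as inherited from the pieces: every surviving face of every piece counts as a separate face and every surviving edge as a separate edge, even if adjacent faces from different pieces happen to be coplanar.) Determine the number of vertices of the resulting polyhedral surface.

29

A dodecagonal bipyramid: V=14, E=36, F=24.
Attach a nonagonal antiprism (V=18, E=36, F=20) along a 3-gon: merge 3 vertices and 3 edges, delete both glued faces → V=29, E=69, F=42.
Check: V − E + F = 29 − 69 + 42 = 2.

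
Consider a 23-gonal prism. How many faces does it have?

A prism on an n-gon has two n-gon bases and n rectangular sides: V = 2·23 = 46, E = 3·23 = 69, F = 23 + 2 = 25.

25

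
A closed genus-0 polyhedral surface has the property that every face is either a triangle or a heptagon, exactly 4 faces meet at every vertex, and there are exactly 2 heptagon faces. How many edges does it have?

28

Let x be the number of triangles; then F = 2 + x.
Edge–face incidences: 2E = 7·2 + 3·x = 14 + 3x.
Every vertex has degree 4, so 4V = 2E.
Euler: V − E + F = 2 ⇒ (2E)/4 − E + (2 + x) = 2.
Multiply by 8: 2·(2E) − 4·(2E) + 8·(2 + x) = 16, i.e. 16 + 8x − 2·(14 + 3x) = 16.
Collecting terms: 2x − 12 = 16, so 2x = 28, so x = 14.
Then 2E = 14 + 3·14 = 56, so E = 28, V = 2E/4 = 14, F = 2 + 14 = 16.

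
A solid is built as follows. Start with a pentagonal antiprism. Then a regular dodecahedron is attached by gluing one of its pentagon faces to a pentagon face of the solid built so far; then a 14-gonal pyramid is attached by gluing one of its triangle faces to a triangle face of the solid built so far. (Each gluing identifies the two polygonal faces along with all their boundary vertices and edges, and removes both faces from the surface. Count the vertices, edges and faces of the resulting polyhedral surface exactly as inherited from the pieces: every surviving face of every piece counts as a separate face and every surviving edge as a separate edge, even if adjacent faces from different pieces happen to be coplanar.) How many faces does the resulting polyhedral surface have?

A pentagonal antiprism: V=10, E=20, F=12.
Attach a regular dodecahedron (V=20, E=30, F=12) along a 5-gon: merge 5 vertices and 5 edges, delete both glued faces → V=25, E=45, F=22.
Attach a 14-gonal pyramid (V=15, E=28, F=15) along a 3-gon: merge 3 vertices and 3 edges, delete both glued faces → V=37, E=70, F=35.
Check: V − E + F = 37 − 70 + 35 = 2.

35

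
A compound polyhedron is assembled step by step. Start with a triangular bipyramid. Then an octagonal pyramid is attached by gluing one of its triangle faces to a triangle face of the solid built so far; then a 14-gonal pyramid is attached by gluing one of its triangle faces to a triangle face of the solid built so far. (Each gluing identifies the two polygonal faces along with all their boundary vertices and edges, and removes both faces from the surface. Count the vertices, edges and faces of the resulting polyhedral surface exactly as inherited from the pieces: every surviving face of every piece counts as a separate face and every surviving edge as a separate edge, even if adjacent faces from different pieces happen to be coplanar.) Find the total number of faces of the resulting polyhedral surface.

A triangular bipyramid: V=5, E=9, F=6.
Attach an octagonal pyramid (V=9, E=16, F=9) along a 3-gon: merge 3 vertices and 3 edges, delete both glued faces → V=11, E=22, F=13.
Attach a 14-gonal pyramid (V=15, E=28, F=15) along a 3-gon: merge 3 vertices and 3 edges, delete both glued faces → V=23, E=47, F=26.
Check: V − E + F = 23 − 47 + 26 = 2.

26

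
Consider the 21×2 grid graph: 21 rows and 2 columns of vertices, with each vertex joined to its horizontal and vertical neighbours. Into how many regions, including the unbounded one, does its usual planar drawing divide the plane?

The grid has V = 21·2 = 42 vertices and E = 21·1 + 2·20 = 61 edges.
F = 2 − V + E = 2 − 42 + 61 = 21.

21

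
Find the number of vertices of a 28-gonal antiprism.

56

An antiprism on an n-gon has two n-gon caps and 2n triangles: V = 2·28 = 56, E = 4·28 = 112, F = 2·28 + 2 = 58.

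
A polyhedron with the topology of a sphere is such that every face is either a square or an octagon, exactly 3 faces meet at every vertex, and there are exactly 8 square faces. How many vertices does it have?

Let x be the number of octagons; then F = 8 + x.
Edge–face incidences: 2E = 4·8 + 8·x = 32 + 8x.
Every vertex has degree 3, so 3V = 2E.
Euler: V − E + F = 2 ⇒ (2E)/3 − E + (8 + x) = 2.
Multiply by 6: 2·(2E) − 3·(2E) + 6·(8 + x) = 12, i.e. 48 + 6x − (32 + 8x) = 12.
Collecting terms: −2x + 16 = 12, so −2x = −4, so x = 2.
Then 2E = 32 + 8·2 = 48, so E = 24, V = 2E/3 = 16, F = 8 + 2 = 10.

16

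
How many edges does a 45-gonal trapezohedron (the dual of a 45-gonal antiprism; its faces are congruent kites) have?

180

The n-trapezohedron (dual of the n-antiprism) has V = 2·45 + 2 = 92, E = 4·45 = 180, F = 2·45 = 90.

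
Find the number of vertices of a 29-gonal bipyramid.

A bipyramid over an n-gon has 2n triangular faces and n + 2 vertices: V = 29 + 2 = 31, E = 3·29 = 87, F = 2·29 = 58.

31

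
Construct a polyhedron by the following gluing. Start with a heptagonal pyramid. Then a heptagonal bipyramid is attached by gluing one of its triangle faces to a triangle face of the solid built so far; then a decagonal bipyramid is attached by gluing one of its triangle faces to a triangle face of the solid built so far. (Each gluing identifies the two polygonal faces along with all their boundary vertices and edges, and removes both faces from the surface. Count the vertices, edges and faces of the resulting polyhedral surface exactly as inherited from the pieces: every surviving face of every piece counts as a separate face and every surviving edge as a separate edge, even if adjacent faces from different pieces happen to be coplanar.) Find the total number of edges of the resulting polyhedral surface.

A heptagonal pyramid: V=8, E=14, F=8.
Attach a heptagonal bipyramid (V=9, E=21, F=14) along a 3-gon: merge 3 vertices and 3 edges, delete both glued faces → V=14, E=32, F=20.
Attach a decagonal bipyramid (V=12, E=30, F=20) along a 3-gon: merge 3 vertices and 3 edges, delete both glued faces → V=23, E=59, F=38.
Check: V − E + F = 23 − 59 + 38 = 2.

59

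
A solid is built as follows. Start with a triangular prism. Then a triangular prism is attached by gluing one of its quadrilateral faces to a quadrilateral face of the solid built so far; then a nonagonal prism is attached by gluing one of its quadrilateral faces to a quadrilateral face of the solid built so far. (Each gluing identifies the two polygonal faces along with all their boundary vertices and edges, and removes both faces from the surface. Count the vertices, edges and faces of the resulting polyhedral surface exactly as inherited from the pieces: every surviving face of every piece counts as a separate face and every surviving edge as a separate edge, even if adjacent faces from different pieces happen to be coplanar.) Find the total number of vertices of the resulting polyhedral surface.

22

A triangular prism: V=6, E=9, F=5.
Attach a triangular prism (V=6, E=9, F=5) along a 4-gon: merge 4 vertices and 4 edges, delete both glued faces → V=8, E=14, F=8.
Attach a nonagonal prism (V=18, E=27, F=11) along a 4-gon: merge 4 vertices and 4 edges, delete both glued faces → V=22, E=37, F=17.
Check: V − E + F = 22 − 37 + 17 = 2.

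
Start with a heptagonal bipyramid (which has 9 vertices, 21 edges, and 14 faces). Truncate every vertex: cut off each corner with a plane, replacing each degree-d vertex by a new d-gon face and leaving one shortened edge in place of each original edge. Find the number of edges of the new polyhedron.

Truncation replaces each original edge-end by a new vertex, so V′ = 2E = 42.
Each original edge survives, and each old vertex of degree d contributes d new edges; summing degrees gives Σd = 2E, so E′ = E + 2E = 3E = 63.
Each original face survives and each original vertex becomes one new face: F′ = F + V = 23.

63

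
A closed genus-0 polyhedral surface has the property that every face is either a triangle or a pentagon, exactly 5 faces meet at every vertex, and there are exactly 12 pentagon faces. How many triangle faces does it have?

80

Let x be the number of triangles; then F = 12 + x.
Edge–face incidences: 2E = 5·12 + 3·x = 60 + 3x.
Every vertex has degree 5, so 5V = 2E.
Euler: V − E + F = 2 ⇒ (2E)/5 − E + (12 + x) = 2.
Multiply by 10: 2·(2E) − 5·(2E) + 10·(12 + x) = 20, i.e. 120 + 10x − 3·(60 + 3x) = 20.
Collecting terms: x − 60 = 20, so x = 80.
Then 2E = 60 + 3·80 = 300, so E = 150, V = 2E/5 = 60, F = 12 + 80 = 92.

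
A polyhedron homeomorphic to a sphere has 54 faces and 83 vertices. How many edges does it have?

135

Here V − E + F = 2.
E = V + F − (2) = 83 + 54 − (2) = 135.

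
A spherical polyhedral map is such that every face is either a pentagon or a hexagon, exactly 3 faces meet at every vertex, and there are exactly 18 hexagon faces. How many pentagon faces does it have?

12

Let x be the number of pentagons; then F = 18 + x.
Edge–face incidences: 2E = 6·18 + 5·x = 108 + 5x.
Every vertex has degree 3, so 3V = 2E.
Euler: V − E + F = 2 ⇒ (2E)/3 − E + (18 + x) = 2.
Multiply by 6: 2·(2E) − 3·(2E) + 6·(18 + x) = 12, i.e. 108 + 6x − (108 + 5x) = 12.
Collecting terms: x = 12.
Then 2E = 108 + 5·12 = 168, so E = 84, V = 2E/3 = 56, F = 18 + 12 = 30.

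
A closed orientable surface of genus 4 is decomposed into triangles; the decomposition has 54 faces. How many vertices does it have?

χ = 2 − 2·4 = -6, and every face is a triangle so 3F = 2E.
E = 3·54/2 = 81. Then V = -6 + E − F = -6 + 81 − 54 = 21.

21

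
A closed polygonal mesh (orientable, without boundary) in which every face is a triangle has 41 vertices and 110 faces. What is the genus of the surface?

8

Every face is a triangle, so 2E = 3·110 = 330, giving E = 165.
χ = V − E + F = 41 − 165 + 110 = -14.
For a closed orientable surface χ = 2 − 2g, so g = (2 − (-14))/2 = 8.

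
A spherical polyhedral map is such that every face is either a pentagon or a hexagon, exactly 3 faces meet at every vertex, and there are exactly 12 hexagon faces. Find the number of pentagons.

Let x be the number of pentagons; then F = 12 + x.
Edge–face incidences: 2E = 6·12 + 5·x = 72 + 5x.
Every vertex has degree 3, so 3V = 2E.
Euler: V − E + F = 2 ⇒ (2E)/3 − E + (12 + x) = 2.
Multiply by 6: 2·(2E) − 3·(2E) + 6·(12 + x) = 12, i.e. 72 + 6x − (72 + 5x) = 12.
Collecting terms: x = 12.
Then 2E = 72 + 5·12 = 132, so E = 66, V = 2E/3 = 44, F = 12 + 12 = 24.

12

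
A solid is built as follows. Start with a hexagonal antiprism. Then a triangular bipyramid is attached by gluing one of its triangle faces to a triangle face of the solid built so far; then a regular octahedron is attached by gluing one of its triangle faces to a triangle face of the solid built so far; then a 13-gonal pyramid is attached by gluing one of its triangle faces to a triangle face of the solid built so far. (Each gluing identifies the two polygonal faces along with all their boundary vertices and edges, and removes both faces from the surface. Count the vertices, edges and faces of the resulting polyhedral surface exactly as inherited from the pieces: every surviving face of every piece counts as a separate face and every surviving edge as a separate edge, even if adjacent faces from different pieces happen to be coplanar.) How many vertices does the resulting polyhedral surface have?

28

A hexagonal antiprism: V=12, E=24, F=14.
Attach a triangular bipyramid (V=5, E=9, F=6) along a 3-gon: merge 3 vertices and 3 edges, delete both glued faces → V=14, E=30, F=18.
Attach a regular octahedron (V=6, E=12, F=8) along a 3-gon: merge 3 vertices and 3 edges, delete both glued faces → V=17, E=39, F=24.
Attach a 13-gonal pyramid (V=14, E=26, F=14) along a 3-gon: merge 3 vertices and 3 edges, delete both glued faces → V=28, E=62, F=36.
Check: V − E + F = 28 − 62 + 36 = 2.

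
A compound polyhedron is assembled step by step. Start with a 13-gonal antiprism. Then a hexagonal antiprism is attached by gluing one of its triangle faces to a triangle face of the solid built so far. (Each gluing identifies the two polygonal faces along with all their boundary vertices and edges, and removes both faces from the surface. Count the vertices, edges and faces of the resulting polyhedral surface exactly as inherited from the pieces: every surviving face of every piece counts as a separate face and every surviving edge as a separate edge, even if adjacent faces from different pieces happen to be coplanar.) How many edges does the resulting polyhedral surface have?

A 13-gonal antiprism: V=26, E=52, F=28.
Attach a hexagonal antiprism (V=12, E=24, F=14) along a 3-gon: merge 3 vertices and 3 edges, delete both glued faces → V=35, E=73, F=40.
Check: V − E + F = 35 − 73 + 40 = 2.

73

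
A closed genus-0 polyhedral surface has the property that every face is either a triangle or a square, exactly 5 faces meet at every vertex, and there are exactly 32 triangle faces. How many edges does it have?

60

Let x be the number of squares; then F = 32 + x.
Edge–face incidences: 2E = 3·32 + 4·x = 96 + 4x.
Every vertex has degree 5, so 5V = 2E.
Euler: V − E + F = 2 ⇒ (2E)/5 − E + (32 + x) = 2.
Multiply by 10: 2·(2E) − 5·(2E) + 10·(32 + x) = 20, i.e. 320 + 10x − 3·(96 + 4x) = 20.
Collecting terms: −2x + 32 = 20, so −2x = −12, so x = 6.
Then 2E = 96 + 4·6 = 120, so E = 60, V = 2E/5 = 24, F = 32 + 6 = 38.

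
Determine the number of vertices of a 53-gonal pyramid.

A pyramid on an n-gon base has one n-gon and n triangles: V = 53 + 1 = 54, E = 2·53 = 106, F = 53 + 1 = 54.

54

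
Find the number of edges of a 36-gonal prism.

A prism on an n-gon has two n-gon bases and n rectangular sides: V = 2·36 = 72, E = 3·36 = 108, F = 36 + 2 = 38.

108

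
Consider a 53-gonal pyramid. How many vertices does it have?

A pyramid on an n-gon base has one n-gon and n triangles: V = 53 + 1 = 54, E = 2·53 = 106, F = 53 + 1 = 54.

54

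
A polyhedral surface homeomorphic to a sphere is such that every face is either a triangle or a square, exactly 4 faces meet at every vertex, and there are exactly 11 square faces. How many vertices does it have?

Let x be the number of triangles; then F = 11 + x.
Edge–face incidences: 2E = 4·11 + 3·x = 44 + 3x.
Every vertex has degree 4, so 4V = 2E.
Euler: V − E + F = 2 ⇒ (2E)/4 − E + (11 + x) = 2.
Multiply by 8: 2·(2E) − 4·(2E) + 8·(11 + x) = 16, i.e. 88 + 8x − 2·(44 + 3x) = 16.
Collecting terms: 2x = 16, so x = 8.
Then 2E = 44 + 3·8 = 68, so E = 34, V = 2E/4 = 17, F = 11 + 8 = 19.

17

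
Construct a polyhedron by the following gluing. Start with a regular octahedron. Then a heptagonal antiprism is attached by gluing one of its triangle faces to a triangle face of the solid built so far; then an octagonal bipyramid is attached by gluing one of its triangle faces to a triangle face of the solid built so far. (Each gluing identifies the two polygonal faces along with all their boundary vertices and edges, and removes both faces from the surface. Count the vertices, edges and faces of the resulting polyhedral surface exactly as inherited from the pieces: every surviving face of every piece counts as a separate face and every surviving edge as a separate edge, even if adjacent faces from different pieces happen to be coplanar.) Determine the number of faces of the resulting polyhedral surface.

36

A regular octahedron: V=6, E=12, F=8.
Attach a heptagonal antiprism (V=14, E=28, F=16) along a 3-gon: merge 3 vertices and 3 edges, delete both glued faces → V=17, E=37, F=22.
Attach an octagonal bipyramid (V=10, E=24, F=16) along a 3-gon: merge 3 vertices and 3 edges, delete both glued faces → V=24, E=58, F=36.
Check: V − E + F = 24 − 58 + 36 = 2.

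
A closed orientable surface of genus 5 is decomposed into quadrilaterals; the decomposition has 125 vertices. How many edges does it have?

χ = 2 − 2·5 = -8, and every face is a square so 4F = 2E.
V − E + F = -8 with E = 4F/2 gives 125 − (4/2 − 1)·F = -8, so F = 133 and E = 266.

266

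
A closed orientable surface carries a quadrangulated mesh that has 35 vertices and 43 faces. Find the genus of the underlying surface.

5

Every face is a square, so 2E = 4·43 = 172, giving E = 86.
χ = V − E + F = 35 − 86 + 43 = -8.
For a closed orientable surface χ = 2 − 2g, so g = (2 − (-8))/2 = 5.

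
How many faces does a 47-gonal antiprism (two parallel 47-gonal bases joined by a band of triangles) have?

96

An antiprism on an n-gon has two n-gon caps and 2n triangles: V = 2·47 = 94, E = 4·47 = 188, F = 2·47 + 2 = 96.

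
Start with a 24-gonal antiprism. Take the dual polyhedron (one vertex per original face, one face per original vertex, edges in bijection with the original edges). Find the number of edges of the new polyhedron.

The base solid has V = 48, E = 96, F = 50.
The dual swaps V and F and preserves E: V′ = F = 50, E′ = E = 96, F′ = V = 48.

96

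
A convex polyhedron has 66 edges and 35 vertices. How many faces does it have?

Here V − E + F = 2.
F = 2 − V + E = 2 − 35 + 66 = 33.

33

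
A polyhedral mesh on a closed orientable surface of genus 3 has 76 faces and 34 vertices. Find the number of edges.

For a closed orientable surface of genus 3, χ = 2 − 2·3 = -4.
E = V + F − (-4) = 34 + 76 − (-4) = 114.

114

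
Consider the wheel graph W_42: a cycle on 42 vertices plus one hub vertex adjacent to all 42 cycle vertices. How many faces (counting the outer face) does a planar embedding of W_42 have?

43

W_42 has V = 42 + 1 = 43 vertices and E = 2·42 = 84 edges.
By Euler's formula F = 2 − V + E = 2 − 43 + 84 = 43.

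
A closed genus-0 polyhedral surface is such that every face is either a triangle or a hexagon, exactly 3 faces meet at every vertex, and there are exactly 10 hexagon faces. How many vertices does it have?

24

Let x be the number of triangles; then F = 10 + x.
Edge–face incidences: 2E = 6·10 + 3·x = 60 + 3x.
Every vertex has degree 3, so 3V = 2E.
Euler: V − E + F = 2 ⇒ (2E)/3 − E + (10 + x) = 2.
Multiply by 6: 2·(2E) − 3·(2E) + 6·(10 + x) = 12, i.e. 60 + 6x − (60 + 3x) = 12.
Collecting terms: 3x = 12, so x = 4.
Then 2E = 60 + 3·4 = 72, so E = 36, V = 2E/3 = 24, F = 10 + 4 = 14.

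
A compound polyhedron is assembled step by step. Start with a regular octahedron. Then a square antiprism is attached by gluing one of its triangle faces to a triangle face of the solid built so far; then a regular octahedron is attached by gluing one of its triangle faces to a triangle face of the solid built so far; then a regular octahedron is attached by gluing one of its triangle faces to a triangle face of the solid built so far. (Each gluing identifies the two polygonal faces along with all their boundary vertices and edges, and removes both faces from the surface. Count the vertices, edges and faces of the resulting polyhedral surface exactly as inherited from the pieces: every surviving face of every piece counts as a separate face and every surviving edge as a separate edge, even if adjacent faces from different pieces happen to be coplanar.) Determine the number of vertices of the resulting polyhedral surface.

A regular octahedron: V=6, E=12, F=8.
Attach a square antiprism (V=8, E=16, F=10) along a 3-gon: merge 3 vertices and 3 edges, delete both glued faces → V=11, E=25, F=16.
Attach a regular octahedron (V=6, E=12, F=8) along a 3-gon: merge 3 vertices and 3 edges, delete both glued faces → V=14, E=34, F=22.
Attach a regular octahedron (V=6, E=12, F=8) along a 3-gon: merge 3 vertices and 3 edges, delete both glued faces → V=17, E=43, F=28.
Check: V − E + F = 17 − 43 + 28 = 2.

17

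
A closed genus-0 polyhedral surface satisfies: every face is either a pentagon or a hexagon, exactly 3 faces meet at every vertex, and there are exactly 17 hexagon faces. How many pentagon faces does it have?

Let x be the number of pentagons; then F = 17 + x.
Edge–face incidences: 2E = 6·17 + 5·x = 102 + 5x.
Every vertex has degree 3, so 3V = 2E.
Euler: V − E + F = 2 ⇒ (2E)/3 − E + (17 + x) = 2.
Multiply by 6: 2·(2E) − 3·(2E) + 6·(17 + x) = 12, i.e. 102 + 6x − (102 + 5x) = 12.
Collecting terms: x = 12.
Then 2E = 102 + 5·12 = 162, so E = 81, V = 2E/3 = 54, F = 17 + 12 = 29.

12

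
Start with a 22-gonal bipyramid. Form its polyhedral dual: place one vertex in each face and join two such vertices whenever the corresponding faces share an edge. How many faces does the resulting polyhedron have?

The base solid has V = 24, E = 66, F = 44.
The dual swaps V and F and preserves E: V′ = F = 44, E′ = E = 66, F′ = V = 24.

24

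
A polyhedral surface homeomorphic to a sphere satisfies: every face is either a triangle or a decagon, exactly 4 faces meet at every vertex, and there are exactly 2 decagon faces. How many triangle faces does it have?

20

Let x be the number of triangles; then F = 2 + x.
Edge–face incidences: 2E = 10·2 + 3·x = 20 + 3x.
Every vertex has degree 4, so 4V = 2E.
Euler: V − E + F = 2 ⇒ (2E)/4 − E + (2 + x) = 2.
Multiply by 8: 2·(2E) − 4·(2E) + 8·(2 + x) = 16, i.e. 16 + 8x − 2·(20 + 3x) = 16.
Collecting terms: 2x − 24 = 16, so 2x = 40, so x = 20.
Then 2E = 20 + 3·20 = 80, so E = 40, V = 2E/4 = 20, F = 2 + 20 = 22.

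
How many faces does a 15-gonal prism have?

A prism on an n-gon has two n-gon bases and n rectangular sides: V = 2·15 = 30, E = 3·15 = 45, F = 15 + 2 = 17.

17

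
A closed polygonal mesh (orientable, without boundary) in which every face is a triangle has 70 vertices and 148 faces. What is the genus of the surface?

3

Every face is a triangle, so 2E = 3·148 = 444, giving E = 222.
χ = V − E + F = 70 − 222 + 148 = -4.
For a closed orientable surface χ = 2 − 2g, so g = (2 − (-4))/2 = 3.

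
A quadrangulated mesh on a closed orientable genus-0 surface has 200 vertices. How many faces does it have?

χ = 2 − 2·0 = 2, and every face is a square so 4F = 2E.
V − E + F = 2 with E = 4F/2 gives 200 − (4/2 − 1)·F = 2, so F = 198 and E = 396.

198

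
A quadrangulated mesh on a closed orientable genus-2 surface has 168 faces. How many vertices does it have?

χ = 2 − 2·2 = -2, and every face is a square so 4F = 2E.
E = 4·168/2 = 336. Then V = -2 + E − F = -2 + 336 − 168 = 166.

166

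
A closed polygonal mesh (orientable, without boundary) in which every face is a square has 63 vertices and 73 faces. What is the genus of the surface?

6

Every face is a square, so 2E = 4·73 = 292, giving E = 146.
χ = V − E + F = 63 − 146 + 73 = -10.
For a closed orientable surface χ = 2 − 2g, so g = (2 − (-10))/2 = 6.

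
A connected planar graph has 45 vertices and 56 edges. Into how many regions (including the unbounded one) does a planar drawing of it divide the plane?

Euler's formula for a connected plane graph: V − E + F = 2, so F = 2 − 45 + 56 = 13.

13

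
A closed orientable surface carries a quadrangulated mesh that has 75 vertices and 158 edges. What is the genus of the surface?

Every face is a square and each edge borders two faces, so 4F = 2·158, giving F = 79.
χ = V − E + F = 75 − 158 + 79 = -4.
For a closed orientable surface χ = 2 − 2g, so g = (2 − (-4))/2 = 3.

3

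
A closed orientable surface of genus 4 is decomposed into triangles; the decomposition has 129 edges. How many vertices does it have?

χ = 2 − 2·4 = -6, and every face is a triangle so 3F = 2E.
F = 2E/3 = 86. Then V = -6 + E − F = -6 + 129 − 86 = 37.

37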